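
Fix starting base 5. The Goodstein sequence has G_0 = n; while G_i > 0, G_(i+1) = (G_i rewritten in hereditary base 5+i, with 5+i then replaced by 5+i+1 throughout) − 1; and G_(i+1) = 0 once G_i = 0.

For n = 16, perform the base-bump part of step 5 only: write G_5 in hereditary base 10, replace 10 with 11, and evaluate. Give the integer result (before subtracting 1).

step 0: 16 = 3·5 + 1; sub 6 for 5: 3·6 + 1; = 19; G_1 = 19−1 = 18
step 1: 18 = 3·6; sub 7 for 6: 3·7; = 21; G_2 = 21−1 = 20
step 2: 20 = 2·7 + 6; sub 8 for 7: 2·8 + 6; = 22; G_3 = 22−1 = 21
step 3: 21 = 2·8 + 5; sub 9 for 8: 2·9 + 5; = 23; G_4 = 23−1 = 22
step 4: 22 = 2·9 + 4; sub 10 for 9: 2·10 + 4; = 24; G_5 = 24−1 = 23

25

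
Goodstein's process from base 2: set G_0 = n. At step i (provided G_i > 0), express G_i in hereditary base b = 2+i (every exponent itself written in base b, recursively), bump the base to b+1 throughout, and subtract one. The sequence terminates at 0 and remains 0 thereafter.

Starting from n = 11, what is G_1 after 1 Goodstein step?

11 —HB2→ 2^(2 + 1) + 2 + 1 —bump→ 3^(3 + 1) + 3 + 1 = 85 —(−1)→ 84
84 —HB3→ 3^(3 + 1) + 3 —bump→ 4^(4 + 1) + 4 = 1028 —(−1)→ 1027

84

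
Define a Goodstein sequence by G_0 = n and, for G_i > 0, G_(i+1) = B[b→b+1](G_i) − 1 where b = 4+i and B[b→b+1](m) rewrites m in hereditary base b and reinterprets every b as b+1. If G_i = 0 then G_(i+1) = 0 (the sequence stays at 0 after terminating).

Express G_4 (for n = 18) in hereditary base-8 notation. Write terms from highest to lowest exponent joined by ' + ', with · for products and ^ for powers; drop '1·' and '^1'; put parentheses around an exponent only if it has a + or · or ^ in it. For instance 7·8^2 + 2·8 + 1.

6·8 + 5

step 0: 18 = 4^2 + 2; sub 5 for 4: 5^2 + 2; = 27; G_1 = 27−1 = 26
step 1: 26 = 5^2 + 1; sub 6 for 5: 6^2 + 1; = 37; G_2 = 37−1 = 36
step 2: 36 = 6^2; sub 7 for 6: 7^2; = 49; G_3 = 49−1 = 48
step 3: 48 = 6·7 + 6; sub 8 for 7: 6·8 + 6; = 54; G_4 = 54−1 = 53
step 4: 53 = 6·8 + 5; sub 9 for 8: 6·9 + 5; = 59; G_5 = 59−1 = 58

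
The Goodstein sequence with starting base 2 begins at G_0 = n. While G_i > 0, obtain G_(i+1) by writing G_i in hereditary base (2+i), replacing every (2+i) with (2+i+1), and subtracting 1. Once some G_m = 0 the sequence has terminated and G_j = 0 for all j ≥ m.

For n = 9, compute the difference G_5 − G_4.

2331083

9 —HB2→ 2^(2 + 1) + 1 —bump→ 3^(3 + 1) + 1 = 82 —(−1)→ 81
81 —HB3→ 3^(3 + 1) —bump→ 4^(4 + 1) = 1024 —(−1)→ 1023
1023 —HB4→ 3·4^4 + 3·4^3 + 3·4^2 + 3·4 + 3 —bump→ 3·5^5 + 3·5^3 + 3·5^2 + 3·5 + 3 = 9843 —(−1)→ 9842
9842 —HB5→ 3·5^5 + 3·5^3 + 3·5^2 + 3·5 + 2 —bump→ 3·6^6 + 3·6^3 + 3·6^2 + 3·6 + 2 = 140744 —(−1)→ 140743
140743 —HB6→ 3·6^6 + 3·6^3 + 3·6^2 + 3·6 + 1 —bump→ 3·7^7 + 3·7^3 + 3·7^2 + 3·7 + 1 = 2471827 —(−1)→ 2471826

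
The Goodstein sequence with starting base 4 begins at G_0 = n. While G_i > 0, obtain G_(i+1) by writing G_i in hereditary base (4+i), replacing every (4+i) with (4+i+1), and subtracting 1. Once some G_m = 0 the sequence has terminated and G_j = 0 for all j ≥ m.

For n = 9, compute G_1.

10

step 0: 9 = 2·4 + 1; sub 5 for 4: 2·5 + 1; = 11; G_1 = 11−1 = 10
step 1: 10 = 2·5; sub 6 for 5: 2·6; = 12; G_2 = 12−1 = 11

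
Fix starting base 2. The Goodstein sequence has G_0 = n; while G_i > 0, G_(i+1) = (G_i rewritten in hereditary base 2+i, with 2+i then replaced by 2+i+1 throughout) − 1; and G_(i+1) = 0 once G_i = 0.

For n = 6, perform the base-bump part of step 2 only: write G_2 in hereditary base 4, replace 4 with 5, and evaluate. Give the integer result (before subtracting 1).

G_0=6  [base 2] 2^2 + 2  →[2↦3]→  3^3 + 3 = 30  −1 ⇒ G_1=29
G_1=29  [base 3] 3^3 + 2  →[3↦4]→  4^4 + 2 = 258  −1 ⇒ G_2=257
G_2=257  [base 4] 4^4 + 1  →[4↦5]→  5^5 + 1 = 3126  −1 ⇒ G_3=3125

3126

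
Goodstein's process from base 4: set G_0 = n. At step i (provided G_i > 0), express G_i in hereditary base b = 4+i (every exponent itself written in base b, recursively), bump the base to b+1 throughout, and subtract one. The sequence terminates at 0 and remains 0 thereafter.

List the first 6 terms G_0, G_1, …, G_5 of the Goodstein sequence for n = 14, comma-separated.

G_0 = 14. HB_4(14) = 3·4 + 2. Bump = 17. G_1 = 16.
G_1 = 16. HB_5(16) = 3·5 + 1. Bump = 19. G_2 = 18.
G_2 = 18. HB_6(18) = 3·6. Bump = 21. G_3 = 20.
G_3 = 20. HB_7(20) = 2·7 + 6. Bump = 22. G_4 = 21.
G_4 = 21. HB_8(21) = 2·8 + 5. Bump = 23. G_5 = 22.

14, 16, 18, 20, 21, 22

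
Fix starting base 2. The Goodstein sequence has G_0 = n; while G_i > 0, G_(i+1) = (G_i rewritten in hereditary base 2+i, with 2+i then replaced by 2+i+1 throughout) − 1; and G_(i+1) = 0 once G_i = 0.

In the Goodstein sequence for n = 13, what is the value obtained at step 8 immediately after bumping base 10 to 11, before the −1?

(0) 13|_2 = 2^(2 + 1) + 2^2 + 1 ↦ 3^(3 + 1) + 3^3 + 1|_3 = 109 ⇒ 108
(1) 108|_3 = 3^(3 + 1) + 3^3 ↦ 4^(4 + 1) + 4^4|_4 = 1280 ⇒ 1279
(2) 1279|_4 = 4^(4 + 1) + 3·4^3 + 3·4^2 + 3·4 + 3 ↦ 5^(5 + 1) + 3·5^3 + 3·5^2 + 3·5 + 3|_5 = 16093 ⇒ 16092
(3) 16092|_5 = 5^(5 + 1) + 3·5^3 + 3·5^2 + 3·5 + 2 ↦ 6^(6 + 1) + 3·6^3 + 3·6^2 + 3·6 + 2|_6 = 280712 ⇒ 280711
(4) 280711|_6 = 6^(6 + 1) + 3·6^3 + 3·6^2 + 3·6 + 1 ↦ 7^(7 + 1) + 3·7^3 + 3·7^2 + 3·7 + 1|_7 = 5765999 ⇒ 5765998
(5) 5765998|_7 = 7^(7 + 1) + 3·7^3 + 3·7^2 + 3·7 ↦ 8^(8 + 1) + 3·8^3 + 3·8^2 + 3·8|_8 = 134219480 ⇒ 134219479
(6) 134219479|_8 = 8^(8 + 1) + 3·8^3 + 3·8^2 + 2·8 + 7 ↦ 9^(9 + 1) + 3·9^3 + 3·9^2 + 2·9 + 7|_9 = 3486786856 ⇒ 3486786855
(7) 3486786855|_9 = 9^(9 + 1) + 3·9^3 + 3·9^2 + 2·9 + 6 ↦ 10^(10 + 1) + 3·10^3 + 3·10^2 + 2·10 + 6|_10 = 100000003326 ⇒ 100000003325

3138428381104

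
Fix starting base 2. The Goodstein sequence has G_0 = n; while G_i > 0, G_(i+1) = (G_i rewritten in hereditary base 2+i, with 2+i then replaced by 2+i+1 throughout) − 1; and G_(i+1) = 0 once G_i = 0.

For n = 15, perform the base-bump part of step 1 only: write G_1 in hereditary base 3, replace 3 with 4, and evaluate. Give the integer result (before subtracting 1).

1284

G_0 = 15. HB_2(15) = 2^(2 + 1) + 2^2 + 2 + 1. Bump = 112. G_1 = 111.
G_1 = 111. HB_3(111) = 3^(3 + 1) + 3^3 + 3. Bump = 1284. G_2 = 1283.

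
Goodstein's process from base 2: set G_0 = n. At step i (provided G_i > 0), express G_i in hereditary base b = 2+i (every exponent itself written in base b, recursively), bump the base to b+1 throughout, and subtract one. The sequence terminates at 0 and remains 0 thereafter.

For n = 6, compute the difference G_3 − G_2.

step 0: 6 = 2^2 + 2; sub 3 for 2: 3^3 + 3; = 30; G_1 = 30−1 = 29
step 1: 29 = 3^3 + 2; sub 4 for 3: 4^4 + 2; = 258; G_2 = 258−1 = 257
step 2: 257 = 4^4 + 1; sub 5 for 4: 5^5 + 1; = 3126; G_3 = 3126−1 = 3125

2868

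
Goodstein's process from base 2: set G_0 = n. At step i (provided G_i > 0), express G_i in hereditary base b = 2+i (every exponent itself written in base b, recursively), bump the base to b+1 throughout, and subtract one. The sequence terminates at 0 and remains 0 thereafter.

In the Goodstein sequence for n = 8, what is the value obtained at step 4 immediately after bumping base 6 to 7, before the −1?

[0] 8 ≡ 2^(2 + 1) (base 2). Lift 3: 81. −1: 80.
[1] 80 ≡ 2·3^3 + 2·3^2 + 2·3 + 2 (base 3). Lift 4: 554. −1: 553.
[2] 553 ≡ 2·4^4 + 2·4^2 + 2·4 + 1 (base 4). Lift 5: 6311. −1: 6310.
[3] 6310 ≡ 2·5^5 + 2·5^2 + 2·5 (base 5). Lift 6: 93396. −1: 93395.
[4] 93395 ≡ 2·6^6 + 2·6^2 + 6 + 5 (base 6). Lift 7: 1647196. −1: 1647195.

1647196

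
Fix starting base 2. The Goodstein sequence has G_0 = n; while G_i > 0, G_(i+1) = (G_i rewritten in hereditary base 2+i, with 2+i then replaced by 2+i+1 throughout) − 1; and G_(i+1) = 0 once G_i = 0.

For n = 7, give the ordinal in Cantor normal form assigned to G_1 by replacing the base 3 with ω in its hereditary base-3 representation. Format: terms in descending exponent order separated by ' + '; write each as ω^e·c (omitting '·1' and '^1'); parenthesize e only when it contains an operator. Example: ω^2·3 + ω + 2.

G_0=7  [base 2] 2^2 + 2 + 1  →[2↦3]→  3^3 + 3 + 1 = 31  −1 ⇒ G_1=30
G_1=30  [base 3] 3^3 + 3  →[3↦4]→  4^4 + 4 = 260  −1 ⇒ G_2=259

ω^ω + ω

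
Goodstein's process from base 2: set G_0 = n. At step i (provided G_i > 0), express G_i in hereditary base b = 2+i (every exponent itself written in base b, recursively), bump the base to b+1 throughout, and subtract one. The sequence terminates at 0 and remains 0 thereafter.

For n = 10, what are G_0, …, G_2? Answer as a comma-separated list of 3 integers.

10, 83, 1025

base 2: 10 = 2^(2 + 1) + 2; at 3: 3^(3 + 1) + 3 = 84; next = 83
base 3: 83 = 3^(3 + 1) + 2; at 4: 4^(4 + 1) + 2 = 1026; next = 1025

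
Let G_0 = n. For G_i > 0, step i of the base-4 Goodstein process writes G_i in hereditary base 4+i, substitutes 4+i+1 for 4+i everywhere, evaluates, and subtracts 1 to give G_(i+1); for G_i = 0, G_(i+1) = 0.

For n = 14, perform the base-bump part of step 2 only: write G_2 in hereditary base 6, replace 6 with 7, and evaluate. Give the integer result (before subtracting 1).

base 4: 14 = 3·4 + 2; at 5: 3·5 + 2 = 17; next = 16
base 5: 16 = 3·5 + 1; at 6: 3·6 + 1 = 19; next = 18

21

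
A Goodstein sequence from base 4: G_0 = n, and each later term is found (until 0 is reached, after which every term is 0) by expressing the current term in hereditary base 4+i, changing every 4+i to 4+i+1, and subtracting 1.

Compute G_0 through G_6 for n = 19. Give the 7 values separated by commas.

19, 27, 37, 49, 63, 69, 75

[0] 19 ≡ 4^2 + 3 (base 4). Lift 5: 28. −1: 27.
[1] 27 ≡ 5^2 + 2 (base 5). Lift 6: 38. −1: 37.
[2] 37 ≡ 6^2 + 1 (base 6). Lift 7: 50. −1: 49.
[3] 49 ≡ 7^2 (base 7). Lift 8: 64. −1: 63.
[4] 63 ≡ 7·8 + 7 (base 8). Lift 9: 70. −1: 69.
[5] 69 ≡ 7·9 + 6 (base 9). Lift 10: 76. −1: 75.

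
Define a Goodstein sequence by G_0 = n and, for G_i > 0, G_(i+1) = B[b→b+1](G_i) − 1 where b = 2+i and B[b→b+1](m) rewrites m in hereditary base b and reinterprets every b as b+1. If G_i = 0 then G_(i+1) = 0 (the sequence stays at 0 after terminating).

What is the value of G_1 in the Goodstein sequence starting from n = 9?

i=0: 9 = 2^(2 + 1) + 1 (b=2); 2→3: 3^(3 + 1) + 1 = 82; 82−1 = 81
i=1: 81 = 3^(3 + 1) (b=3); 3→4: 4^(4 + 1) = 1024; 1024−1 = 1023

81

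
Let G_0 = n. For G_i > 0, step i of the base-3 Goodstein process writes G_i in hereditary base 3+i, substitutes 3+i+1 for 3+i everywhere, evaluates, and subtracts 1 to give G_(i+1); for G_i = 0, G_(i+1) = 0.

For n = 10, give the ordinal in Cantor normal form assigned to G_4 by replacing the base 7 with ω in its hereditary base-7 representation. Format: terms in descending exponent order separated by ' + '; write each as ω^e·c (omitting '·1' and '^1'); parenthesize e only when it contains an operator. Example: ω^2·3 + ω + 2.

ω·4 + 2

(0) 10|_3 = 3^2 + 1 ↦ 4^2 + 1|_4 = 17 ⇒ 16
(1) 16|_4 = 4^2 ↦ 5^2|_5 = 25 ⇒ 24
(2) 24|_5 = 4·5 + 4 ↦ 4·6 + 4|_6 = 28 ⇒ 27
(3) 27|_6 = 4·6 + 3 ↦ 4·7 + 3|_7 = 31 ⇒ 30
(4) 30|_7 = 4·7 + 2 ↦ 4·8 + 2|_8 = 34 ⇒ 33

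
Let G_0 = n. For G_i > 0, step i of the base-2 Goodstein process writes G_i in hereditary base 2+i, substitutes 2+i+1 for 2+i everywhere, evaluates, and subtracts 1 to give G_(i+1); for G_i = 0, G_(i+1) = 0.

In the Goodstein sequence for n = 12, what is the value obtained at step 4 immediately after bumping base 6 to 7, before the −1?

5764911

step 0: 12 = 2^(2 + 1) + 2^2; sub 3 for 2: 3^(3 + 1) + 3^3; = 108; G_1 = 108−1 = 107
step 1: 107 = 3^(3 + 1) + 2·3^2 + 2·3 + 2; sub 4 for 3: 4^(4 + 1) + 2·4^2 + 2·4 + 2; = 1066; G_2 = 1066−1 = 1065
step 2: 1065 = 4^(4 + 1) + 2·4^2 + 2·4 + 1; sub 5 for 4: 5^(5 + 1) + 2·5^2 + 2·5 + 1; = 15686; G_3 = 15686−1 = 15685
step 3: 15685 = 5^(5 + 1) + 2·5^2 + 2·5; sub 6 for 5: 6^(6 + 1) + 2·6^2 + 2·6; = 280020; G_4 = 280020−1 = 280019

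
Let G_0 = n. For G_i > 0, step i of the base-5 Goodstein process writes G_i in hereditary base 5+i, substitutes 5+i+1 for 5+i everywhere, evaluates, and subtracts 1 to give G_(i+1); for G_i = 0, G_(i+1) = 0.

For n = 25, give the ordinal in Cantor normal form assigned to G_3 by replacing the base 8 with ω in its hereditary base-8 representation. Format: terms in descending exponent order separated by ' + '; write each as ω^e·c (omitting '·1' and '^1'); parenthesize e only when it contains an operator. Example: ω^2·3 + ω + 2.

ω·5 + 3

i=0: 25 = 5^2 (b=5); 5→6: 6^2 = 36; 36−1 = 35
i=1: 35 = 5·6 + 5 (b=6); 6→7: 5·7 + 5 = 40; 40−1 = 39
i=2: 39 = 5·7 + 4 (b=7); 7→8: 5·8 + 4 = 44; 44−1 = 43
i=3: 43 = 5·8 + 3 (b=8); 8→9: 5·9 + 3 = 48; 48−1 = 47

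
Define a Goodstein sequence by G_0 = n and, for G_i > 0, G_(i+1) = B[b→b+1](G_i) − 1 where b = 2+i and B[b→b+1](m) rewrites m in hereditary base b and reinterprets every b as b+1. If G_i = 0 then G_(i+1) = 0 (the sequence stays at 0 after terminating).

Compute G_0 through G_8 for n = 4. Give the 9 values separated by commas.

base 2: 4 = 2^2; at 3: 3^3 = 27; next = 26
base 3: 26 = 2·3^2 + 2·3 + 2; at 4: 2·4^2 + 2·4 + 2 = 42; next = 41
base 4: 41 = 2·4^2 + 2·4 + 1; at 5: 2·5^2 + 2·5 + 1 = 61; next = 60
base 5: 60 = 2·5^2 + 2·5; at 6: 2·6^2 + 2·6 = 84; next = 83
base 6: 83 = 2·6^2 + 6 + 5; at 7: 2·7^2 + 7 + 5 = 110; next = 109
base 7: 109 = 2·7^2 + 7 + 4; at 8: 2·8^2 + 8 + 4 = 140; next = 139
base 8: 139 = 2·8^2 + 8 + 3; at 9: 2·9^2 + 9 + 3 = 174; next = 173
base 9: 173 = 2·9^2 + 9 + 2; at 10: 2·10^2 + 10 + 2 = 212; next = 211

4, 26, 41, 60, 83, 109, 139, 173, 211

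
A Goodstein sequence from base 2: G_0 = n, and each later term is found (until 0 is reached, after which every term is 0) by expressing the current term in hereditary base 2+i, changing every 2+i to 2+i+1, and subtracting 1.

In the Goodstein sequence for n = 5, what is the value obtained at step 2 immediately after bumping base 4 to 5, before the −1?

468

i=0: 5 = 2^2 + 1 (b=2); 2→3: 3^3 + 1 = 28; 28−1 = 27
i=1: 27 = 3^3 (b=3); 3→4: 4^4 = 256; 256−1 = 255
i=2: 255 = 3·4^3 + 3·4^2 + 3·4 + 3 (b=4); 4→5: 3·5^3 + 3·5^2 + 3·5 + 3 = 468; 468−1 = 467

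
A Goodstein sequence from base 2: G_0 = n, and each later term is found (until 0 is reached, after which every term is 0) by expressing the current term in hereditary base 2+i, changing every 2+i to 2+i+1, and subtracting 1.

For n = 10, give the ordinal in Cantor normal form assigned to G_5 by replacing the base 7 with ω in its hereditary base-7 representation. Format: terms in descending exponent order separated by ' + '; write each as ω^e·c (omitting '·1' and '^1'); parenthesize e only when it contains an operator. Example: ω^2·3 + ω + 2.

ω^ω·5 + ω^5·5 + ω^4·5 + ω^3·5 + ω^2·5 + ω·5 + 4

i=0: 10 = 2^(2 + 1) + 2 (b=2); 2→3: 3^(3 + 1) + 3 = 84; 84−1 = 83
i=1: 83 = 3^(3 + 1) + 2 (b=3); 3→4: 4^(4 + 1) + 2 = 1026; 1026−1 = 1025
i=2: 1025 = 4^(4 + 1) + 1 (b=4); 4→5: 5^(5 + 1) + 1 = 15626; 15626−1 = 15625
i=3: 15625 = 5^(5 + 1) (b=5); 5→6: 6^(6 + 1) = 279936; 279936−1 = 279935
i=4: 279935 = 5·6^6 + 5·6^5 + 5·6^4 + 5·6^3 + 5·6^2 + 5·6 + 5 (b=6); 6→7: 5·7^7 + 5·7^5 + 5·7^4 + 5·7^3 + 5·7^2 + 5·7 + 5 = 4215755; 4215755−1 = 4215754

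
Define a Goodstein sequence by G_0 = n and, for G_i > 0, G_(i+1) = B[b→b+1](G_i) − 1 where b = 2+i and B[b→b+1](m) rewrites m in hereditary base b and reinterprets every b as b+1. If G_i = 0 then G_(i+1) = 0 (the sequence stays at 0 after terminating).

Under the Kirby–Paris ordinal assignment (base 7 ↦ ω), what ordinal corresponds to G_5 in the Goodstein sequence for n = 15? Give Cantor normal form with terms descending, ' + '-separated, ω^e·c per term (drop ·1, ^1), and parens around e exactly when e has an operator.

(0) 15|_2 = 2^(2 + 1) + 2^2 + 2 + 1 ↦ 3^(3 + 1) + 3^3 + 3 + 1|_3 = 112 ⇒ 111
(1) 111|_3 = 3^(3 + 1) + 3^3 + 3 ↦ 4^(4 + 1) + 4^4 + 4|_4 = 1284 ⇒ 1283
(2) 1283|_4 = 4^(4 + 1) + 4^4 + 3 ↦ 5^(5 + 1) + 5^5 + 3|_5 = 18753 ⇒ 18752
(3) 18752|_5 = 5^(5 + 1) + 5^5 + 2 ↦ 6^(6 + 1) + 6^6 + 2|_6 = 326594 ⇒ 326593
(4) 326593|_6 = 6^(6 + 1) + 6^6 + 1 ↦ 7^(7 + 1) + 7^7 + 1|_7 = 6588345 ⇒ 6588344
(5) 6588344|_7 = 7^(7 + 1) + 7^7 ↦ 8^(8 + 1) + 8^8|_8 = 150994944 ⇒ 150994943

ω^(ω + 1) + ω^ω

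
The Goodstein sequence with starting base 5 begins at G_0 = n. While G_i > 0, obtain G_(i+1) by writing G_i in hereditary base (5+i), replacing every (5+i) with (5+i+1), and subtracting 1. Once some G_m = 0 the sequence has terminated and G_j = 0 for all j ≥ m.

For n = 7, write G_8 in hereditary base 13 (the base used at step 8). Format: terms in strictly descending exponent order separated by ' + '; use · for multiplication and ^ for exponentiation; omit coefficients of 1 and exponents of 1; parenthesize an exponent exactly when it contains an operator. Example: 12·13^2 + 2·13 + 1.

G_0=7  [base 5] 5 + 2  →[5↦6]→  6 + 2 = 8  −1 ⇒ G_1=7
G_1=7  [base 6] 6 + 1  →[6↦7]→  7 + 1 = 8  −1 ⇒ G_2=7
G_2=7  [base 7] 7  →[7↦8]→  8 = 8  −1 ⇒ G_3=7
G_3=7  [base 8] 7  →[8↦9]→  7 = 7  −1 ⇒ G_4=6
G_4=6  [base 9] 6  →[9↦10]→  6 = 6  −1 ⇒ G_5=5
G_5=5  [base 10] 5  →[10↦11]→  5 = 5  −1 ⇒ G_6=4
G_6=4  [base 11] 4  →[11↦12]→  4 = 4  −1 ⇒ G_7=3
G_7=3  [base 12] 3  →[12↦13]→  3 = 3  −1 ⇒ G_8=2
G_8=2  [base 13] 2  →[13↦14]→  2 = 2  −1 ⇒ G_9=1

2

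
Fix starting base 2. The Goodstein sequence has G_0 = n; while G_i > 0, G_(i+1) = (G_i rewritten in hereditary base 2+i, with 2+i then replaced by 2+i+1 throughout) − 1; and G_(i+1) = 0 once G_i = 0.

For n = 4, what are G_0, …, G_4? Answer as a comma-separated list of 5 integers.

4 —HB2→ 2^2 —bump→ 3^3 = 27 —(−1)→ 26
26 —HB3→ 2·3^2 + 2·3 + 2 —bump→ 2·4^2 + 2·4 + 2 = 42 —(−1)→ 41
41 —HB4→ 2·4^2 + 2·4 + 1 —bump→ 2·5^2 + 2·5 + 1 = 61 —(−1)→ 60
60 —HB5→ 2·5^2 + 2·5 —bump→ 2·6^2 + 2·6 = 84 —(−1)→ 83

4, 26, 41, 60, 83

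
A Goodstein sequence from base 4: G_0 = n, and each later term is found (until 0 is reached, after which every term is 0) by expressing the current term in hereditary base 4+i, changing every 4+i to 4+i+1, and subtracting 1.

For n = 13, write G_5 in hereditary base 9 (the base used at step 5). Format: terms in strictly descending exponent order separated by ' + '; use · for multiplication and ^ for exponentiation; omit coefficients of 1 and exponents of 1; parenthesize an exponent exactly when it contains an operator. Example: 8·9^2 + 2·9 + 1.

G_0 = 13. HB_4(13) = 3·4 + 1. Bump = 16. G_1 = 15.
G_1 = 15. HB_5(15) = 3·5. Bump = 18. G_2 = 17.
G_2 = 17. HB_6(17) = 2·6 + 5. Bump = 19. G_3 = 18.
G_3 = 18. HB_7(18) = 2·7 + 4. Bump = 20. G_4 = 19.
G_4 = 19. HB_8(19) = 2·8 + 3. Bump = 21. G_5 = 20.
G_5 = 20. HB_9(20) = 2·9 + 2. Bump = 22. G_6 = 21.

2·9 + 2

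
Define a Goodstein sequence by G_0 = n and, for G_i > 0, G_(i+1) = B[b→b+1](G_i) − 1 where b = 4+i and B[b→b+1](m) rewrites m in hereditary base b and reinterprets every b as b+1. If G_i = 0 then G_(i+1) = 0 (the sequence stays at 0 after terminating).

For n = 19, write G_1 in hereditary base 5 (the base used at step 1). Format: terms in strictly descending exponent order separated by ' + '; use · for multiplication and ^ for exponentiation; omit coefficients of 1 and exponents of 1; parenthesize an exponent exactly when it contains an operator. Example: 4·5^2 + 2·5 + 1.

5^2 + 2

G_0=19  [base 4] 4^2 + 3  →[4↦5]→  5^2 + 3 = 28  −1 ⇒ G_1=27
G_1=27  [base 5] 5^2 + 2  →[5↦6]→  6^2 + 2 = 38  −1 ⇒ G_2=37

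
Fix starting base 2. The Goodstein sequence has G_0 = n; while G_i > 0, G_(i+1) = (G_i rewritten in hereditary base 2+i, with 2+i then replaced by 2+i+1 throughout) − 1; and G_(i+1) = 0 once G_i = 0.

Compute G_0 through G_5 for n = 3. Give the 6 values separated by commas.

3, 3, 3, 2, 1, 0

base 2: 3 = 2 + 1; at 3: 3 + 1 = 4; next = 3
base 3: 3 = 3; at 4: 4 = 4; next = 3
base 4: 3 = 3; at 5: 3 = 3; next = 2
base 5: 2 = 2; at 6: 2 = 2; next = 1
base 6: 1 = 1; at 7: 1 = 1; next = 0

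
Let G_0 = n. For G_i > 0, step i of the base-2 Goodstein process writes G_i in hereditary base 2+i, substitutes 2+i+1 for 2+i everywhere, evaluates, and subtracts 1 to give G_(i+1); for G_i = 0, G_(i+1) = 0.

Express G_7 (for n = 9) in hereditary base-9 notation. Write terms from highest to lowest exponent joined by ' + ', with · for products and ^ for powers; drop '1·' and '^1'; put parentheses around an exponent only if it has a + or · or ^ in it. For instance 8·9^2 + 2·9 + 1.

3·9^9 + 3·9^3 + 3·9^2 + 2·9 + 6

9 —HB2→ 2^(2 + 1) + 1 —bump→ 3^(3 + 1) + 1 = 82 —(−1)→ 81
81 —HB3→ 3^(3 + 1) —bump→ 4^(4 + 1) = 1024 —(−1)→ 1023
1023 —HB4→ 3·4^4 + 3·4^3 + 3·4^2 + 3·4 + 3 —bump→ 3·5^5 + 3·5^3 + 3·5^2 + 3·5 + 3 = 9843 —(−1)→ 9842
9842 —HB5→ 3·5^5 + 3·5^3 + 3·5^2 + 3·5 + 2 —bump→ 3·6^6 + 3·6^3 + 3·6^2 + 3·6 + 2 = 140744 —(−1)→ 140743
140743 —HB6→ 3·6^6 + 3·6^3 + 3·6^2 + 3·6 + 1 —bump→ 3·7^7 + 3·7^3 + 3·7^2 + 3·7 + 1 = 2471827 —(−1)→ 2471826
2471826 —HB7→ 3·7^7 + 3·7^3 + 3·7^2 + 3·7 —bump→ 3·8^8 + 3·8^3 + 3·8^2 + 3·8 = 50333400 —(−1)→ 50333399
50333399 —HB8→ 3·8^8 + 3·8^3 + 3·8^2 + 2·8 + 7 —bump→ 3·9^9 + 3·9^3 + 3·9^2 + 2·9 + 7 = 1162263922 —(−1)→ 1162263921
1162263921 —HB9→ 3·9^9 + 3·9^3 + 3·9^2 + 2·9 + 6 —bump→ 3·10^10 + 3·10^3 + 3·10^2 + 2·10 + 6 = 30000003326 —(−1)→ 30000003325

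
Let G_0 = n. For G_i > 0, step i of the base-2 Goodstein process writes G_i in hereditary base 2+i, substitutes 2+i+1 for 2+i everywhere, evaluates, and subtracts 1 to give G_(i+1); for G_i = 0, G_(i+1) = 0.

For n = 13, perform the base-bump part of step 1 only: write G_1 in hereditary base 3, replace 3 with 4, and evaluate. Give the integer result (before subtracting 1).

G_0=13  [base 2] 2^(2 + 1) + 2^2 + 1  →[2↦3]→  3^(3 + 1) + 3^3 + 1 = 109  −1 ⇒ G_1=108
G_1=108  [base 3] 3^(3 + 1) + 3^3  →[3↦4]→  4^(4 + 1) + 4^4 = 1280  −1 ⇒ G_2=1279

1280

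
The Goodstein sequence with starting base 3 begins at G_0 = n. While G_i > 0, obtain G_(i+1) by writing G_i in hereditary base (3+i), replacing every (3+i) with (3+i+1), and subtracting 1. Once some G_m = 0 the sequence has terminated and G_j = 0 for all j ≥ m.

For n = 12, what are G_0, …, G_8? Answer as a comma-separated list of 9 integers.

[0] 12 ≡ 3^2 + 3 (base 3). Lift 4: 20. −1: 19.
[1] 19 ≡ 4^2 + 3 (base 4). Lift 5: 28. −1: 27.
[2] 27 ≡ 5^2 + 2 (base 5). Lift 6: 38. −1: 37.
[3] 37 ≡ 6^2 + 1 (base 6). Lift 7: 50. −1: 49.
[4] 49 ≡ 7^2 (base 7). Lift 8: 64. −1: 63.
[5] 63 ≡ 7·8 + 7 (base 8). Lift 9: 70. −1: 69.
[6] 69 ≡ 7·9 + 6 (base 9). Lift 10: 76. −1: 75.
[7] 75 ≡ 7·10 + 5 (base 10). Lift 11: 82. −1: 81.

12, 19, 27, 37, 49, 63, 69, 75, 81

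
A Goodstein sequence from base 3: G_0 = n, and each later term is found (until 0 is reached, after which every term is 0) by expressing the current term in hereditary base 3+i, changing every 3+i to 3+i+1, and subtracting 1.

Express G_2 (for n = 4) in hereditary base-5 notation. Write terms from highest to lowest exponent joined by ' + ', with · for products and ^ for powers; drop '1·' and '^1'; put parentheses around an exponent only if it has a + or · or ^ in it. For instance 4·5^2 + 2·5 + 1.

[0] 4 ≡ 3 + 1 (base 3). Lift 4: 5. −1: 4.
[1] 4 ≡ 4 (base 4). Lift 5: 5. −1: 4.
[2] 4 ≡ 4 (base 5). Lift 6: 4. −1: 3.

4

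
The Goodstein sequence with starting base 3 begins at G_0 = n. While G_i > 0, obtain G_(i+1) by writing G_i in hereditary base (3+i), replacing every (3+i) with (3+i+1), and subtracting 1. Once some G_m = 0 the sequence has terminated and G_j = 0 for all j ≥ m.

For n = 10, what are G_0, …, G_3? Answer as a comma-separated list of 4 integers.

(0) 10|_3 = 3^2 + 1 ↦ 4^2 + 1|_4 = 17 ⇒ 16
(1) 16|_4 = 4^2 ↦ 5^2|_5 = 25 ⇒ 24
(2) 24|_5 = 4·5 + 4 ↦ 4·6 + 4|_6 = 28 ⇒ 27

10, 16, 24, 27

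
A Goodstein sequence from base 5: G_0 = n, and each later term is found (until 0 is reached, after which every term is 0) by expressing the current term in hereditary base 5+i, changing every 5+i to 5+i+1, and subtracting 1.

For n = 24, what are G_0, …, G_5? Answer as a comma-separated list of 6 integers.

24, 27, 30, 33, 36, 39

G_0 = 24. HB_5(24) = 4·5 + 4. Bump = 28. G_1 = 27.
G_1 = 27. HB_6(27) = 4·6 + 3. Bump = 31. G_2 = 30.
G_2 = 30. HB_7(30) = 4·7 + 2. Bump = 34. G_3 = 33.
G_3 = 33. HB_8(33) = 4·8 + 1. Bump = 37. G_4 = 36.
G_4 = 36. HB_9(36) = 4·9. Bump = 40. G_5 = 39.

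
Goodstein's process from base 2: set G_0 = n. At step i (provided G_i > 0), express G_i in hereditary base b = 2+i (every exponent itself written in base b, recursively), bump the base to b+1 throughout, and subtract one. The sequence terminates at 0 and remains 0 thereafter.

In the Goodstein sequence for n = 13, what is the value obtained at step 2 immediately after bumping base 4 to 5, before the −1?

G_0 = 13. HB_2(13) = 2^(2 + 1) + 2^2 + 1. Bump = 109. G_1 = 108.
G_1 = 108. HB_3(108) = 3^(3 + 1) + 3^3. Bump = 1280. G_2 = 1279.
G_2 = 1279. HB_4(1279) = 4^(4 + 1) + 3·4^3 + 3·4^2 + 3·4 + 3. Bump = 16093. G_3 = 16092.

16093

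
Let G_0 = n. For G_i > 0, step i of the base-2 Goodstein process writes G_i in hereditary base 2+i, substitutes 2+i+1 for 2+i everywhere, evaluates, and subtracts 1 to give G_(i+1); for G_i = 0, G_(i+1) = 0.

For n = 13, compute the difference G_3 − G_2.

14813

G_0 = 13. HB_2(13) = 2^(2 + 1) + 2^2 + 1. Bump = 109. G_1 = 108.
G_1 = 108. HB_3(108) = 3^(3 + 1) + 3^3. Bump = 1280. G_2 = 1279.
G_2 = 1279. HB_4(1279) = 4^(4 + 1) + 3·4^3 + 3·4^2 + 3·4 + 3. Bump = 16093. G_3 = 16092.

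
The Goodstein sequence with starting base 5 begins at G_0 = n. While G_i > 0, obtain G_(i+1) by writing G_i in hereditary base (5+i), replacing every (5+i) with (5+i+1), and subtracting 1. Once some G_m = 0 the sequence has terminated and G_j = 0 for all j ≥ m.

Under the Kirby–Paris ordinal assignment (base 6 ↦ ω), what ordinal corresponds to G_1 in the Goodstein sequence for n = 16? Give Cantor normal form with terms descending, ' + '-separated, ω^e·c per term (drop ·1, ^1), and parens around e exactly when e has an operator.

ω·3

base 5: 16 = 3·5 + 1; at 6: 3·6 + 1 = 19; next = 18
base 6: 18 = 3·6; at 7: 3·7 = 21; next = 20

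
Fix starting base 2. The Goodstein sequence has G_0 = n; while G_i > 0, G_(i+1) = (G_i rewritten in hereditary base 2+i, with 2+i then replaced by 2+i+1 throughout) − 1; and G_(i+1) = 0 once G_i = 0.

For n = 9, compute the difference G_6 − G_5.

i=0: 9 = 2^(2 + 1) + 1 (b=2); 2→3: 3^(3 + 1) + 1 = 82; 82−1 = 81
i=1: 81 = 3^(3 + 1) (b=3); 3→4: 4^(4 + 1) = 1024; 1024−1 = 1023
i=2: 1023 = 3·4^4 + 3·4^3 + 3·4^2 + 3·4 + 3 (b=4); 4→5: 3·5^5 + 3·5^3 + 3·5^2 + 3·5 + 3 = 9843; 9843−1 = 9842
i=3: 9842 = 3·5^5 + 3·5^3 + 3·5^2 + 3·5 + 2 (b=5); 5→6: 3·6^6 + 3·6^3 + 3·6^2 + 3·6 + 2 = 140744; 140744−1 = 140743
i=4: 140743 = 3·6^6 + 3·6^3 + 3·6^2 + 3·6 + 1 (b=6); 6→7: 3·7^7 + 3·7^3 + 3·7^2 + 3·7 + 1 = 2471827; 2471827−1 = 2471826
i=5: 2471826 = 3·7^7 + 3·7^3 + 3·7^2 + 3·7 (b=7); 7→8: 3·8^8 + 3·8^3 + 3·8^2 + 3·8 = 50333400; 50333400−1 = 50333399

47861573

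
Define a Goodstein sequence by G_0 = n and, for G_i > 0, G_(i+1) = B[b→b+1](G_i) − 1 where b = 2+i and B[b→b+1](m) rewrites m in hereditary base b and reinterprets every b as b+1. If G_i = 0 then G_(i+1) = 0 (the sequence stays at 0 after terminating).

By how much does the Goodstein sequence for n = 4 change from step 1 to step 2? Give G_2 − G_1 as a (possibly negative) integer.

4 —HB2→ 2^2 —bump→ 3^3 = 27 —(−1)→ 26
26 —HB3→ 2·3^2 + 2·3 + 2 —bump→ 2·4^2 + 2·4 + 2 = 42 —(−1)→ 41

15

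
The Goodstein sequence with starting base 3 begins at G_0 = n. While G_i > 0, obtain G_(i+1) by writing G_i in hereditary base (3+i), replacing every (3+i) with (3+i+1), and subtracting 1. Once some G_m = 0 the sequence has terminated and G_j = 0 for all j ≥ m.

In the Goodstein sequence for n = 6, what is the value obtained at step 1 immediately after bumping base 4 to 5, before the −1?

8

(0) 6|_3 = 2·3 ↦ 2·4|_4 = 8 ⇒ 7
(1) 7|_4 = 4 + 3 ↦ 5 + 3|_5 = 8 ⇒ 7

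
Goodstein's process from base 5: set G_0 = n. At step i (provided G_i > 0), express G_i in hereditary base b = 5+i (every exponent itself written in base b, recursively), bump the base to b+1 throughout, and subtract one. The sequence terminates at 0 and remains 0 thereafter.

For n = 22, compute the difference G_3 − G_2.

3

base 5: 22 = 4·5 + 2; at 6: 4·6 + 2 = 26; next = 25
base 6: 25 = 4·6 + 1; at 7: 4·7 + 1 = 29; next = 28
base 7: 28 = 4·7; at 8: 4·8 = 32; next = 31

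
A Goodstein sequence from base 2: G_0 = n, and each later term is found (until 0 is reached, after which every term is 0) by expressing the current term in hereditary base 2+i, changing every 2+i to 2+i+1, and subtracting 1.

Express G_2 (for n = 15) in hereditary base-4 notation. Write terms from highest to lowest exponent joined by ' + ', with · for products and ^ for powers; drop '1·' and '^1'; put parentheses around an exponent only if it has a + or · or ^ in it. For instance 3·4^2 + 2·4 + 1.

4^(4 + 1) + 4^4 + 3

G_0 = 15. HB_2(15) = 2^(2 + 1) + 2^2 + 2 + 1. Bump = 112. G_1 = 111.
G_1 = 111. HB_3(111) = 3^(3 + 1) + 3^3 + 3. Bump = 1284. G_2 = 1283.
G_2 = 1283. HB_4(1283) = 4^(4 + 1) + 4^4 + 3. Bump = 18753. G_3 = 18752.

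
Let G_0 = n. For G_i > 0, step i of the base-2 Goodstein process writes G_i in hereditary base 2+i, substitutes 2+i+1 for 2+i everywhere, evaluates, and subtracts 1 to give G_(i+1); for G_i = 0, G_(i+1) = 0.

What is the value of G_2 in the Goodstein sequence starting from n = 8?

[0] 8 ≡ 2^(2 + 1) (base 2). Lift 3: 81. −1: 80.
[1] 80 ≡ 2·3^3 + 2·3^2 + 2·3 + 2 (base 3). Lift 4: 554. −1: 553.
[2] 553 ≡ 2·4^4 + 2·4^2 + 2·4 + 1 (base 4). Lift 5: 6311. −1: 6310.

553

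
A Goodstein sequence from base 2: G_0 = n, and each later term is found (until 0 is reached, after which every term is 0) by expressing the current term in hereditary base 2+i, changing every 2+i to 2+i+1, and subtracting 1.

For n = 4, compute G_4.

83

G_0=4  [base 2] 2^2  →[2↦3]→  3^3 = 27  −1 ⇒ G_1=26
G_1=26  [base 3] 2·3^2 + 2·3 + 2  →[3↦4]→  2·4^2 + 2·4 + 2 = 42  −1 ⇒ G_2=41
G_2=41  [base 4] 2·4^2 + 2·4 + 1  →[4↦5]→  2·5^2 + 2·5 + 1 = 61  −1 ⇒ G_3=60
G_3=60  [base 5] 2·5^2 + 2·5  →[5↦6]→  2·6^2 + 2·6 = 84  −1 ⇒ G_4=83
G_4=83  [base 6] 2·6^2 + 6 + 5  →[6↦7]→  2·7^2 + 7 + 5 = 110  −1 ⇒ G_5=109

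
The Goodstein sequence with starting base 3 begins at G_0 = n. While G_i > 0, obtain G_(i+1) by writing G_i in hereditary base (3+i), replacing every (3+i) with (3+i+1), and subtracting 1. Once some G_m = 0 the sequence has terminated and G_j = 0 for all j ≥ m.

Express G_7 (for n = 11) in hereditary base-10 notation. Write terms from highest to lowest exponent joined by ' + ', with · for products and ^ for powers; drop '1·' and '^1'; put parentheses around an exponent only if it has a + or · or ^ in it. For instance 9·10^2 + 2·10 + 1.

5·10 + 1

(0) 11|_3 = 3^2 + 2 ↦ 4^2 + 2|_4 = 18 ⇒ 17
(1) 17|_4 = 4^2 + 1 ↦ 5^2 + 1|_5 = 26 ⇒ 25
(2) 25|_5 = 5^2 ↦ 6^2|_6 = 36 ⇒ 35
(3) 35|_6 = 5·6 + 5 ↦ 5·7 + 5|_7 = 40 ⇒ 39
(4) 39|_7 = 5·7 + 4 ↦ 5·8 + 4|_8 = 44 ⇒ 43
(5) 43|_8 = 5·8 + 3 ↦ 5·9 + 3|_9 = 48 ⇒ 47
(6) 47|_9 = 5·9 + 2 ↦ 5·10 + 2|_10 = 52 ⇒ 51
(7) 51|_10 = 5·10 + 1 ↦ 5·11 + 1|_11 = 56 ⇒ 55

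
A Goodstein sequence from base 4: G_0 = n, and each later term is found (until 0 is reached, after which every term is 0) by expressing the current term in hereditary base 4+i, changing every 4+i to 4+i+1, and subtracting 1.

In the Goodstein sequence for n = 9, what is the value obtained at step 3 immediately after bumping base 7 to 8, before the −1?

12

G_0 = 9. HB_4(9) = 2·4 + 1. Bump = 11. G_1 = 10.
G_1 = 10. HB_5(10) = 2·5. Bump = 12. G_2 = 11.
G_2 = 11. HB_6(11) = 6 + 5. Bump = 12. G_3 = 11.
G_3 = 11. HB_7(11) = 7 + 4. Bump = 12. G_4 = 11.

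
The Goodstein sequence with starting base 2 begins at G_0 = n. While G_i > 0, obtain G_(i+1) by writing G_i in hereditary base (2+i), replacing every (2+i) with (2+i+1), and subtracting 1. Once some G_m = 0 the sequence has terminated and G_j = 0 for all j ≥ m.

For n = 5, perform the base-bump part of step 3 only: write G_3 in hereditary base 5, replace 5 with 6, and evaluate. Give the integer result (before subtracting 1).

i=0: 5 = 2^2 + 1 (b=2); 2→3: 3^3 + 1 = 28; 28−1 = 27
i=1: 27 = 3^3 (b=3); 3→4: 4^4 = 256; 256−1 = 255
i=2: 255 = 3·4^3 + 3·4^2 + 3·4 + 3 (b=4); 4→5: 3·5^3 + 3·5^2 + 3·5 + 3 = 468; 468−1 = 467
i=3: 467 = 3·5^3 + 3·5^2 + 3·5 + 2 (b=5); 5→6: 3·6^3 + 3·6^2 + 3·6 + 2 = 776; 776−1 = 775

776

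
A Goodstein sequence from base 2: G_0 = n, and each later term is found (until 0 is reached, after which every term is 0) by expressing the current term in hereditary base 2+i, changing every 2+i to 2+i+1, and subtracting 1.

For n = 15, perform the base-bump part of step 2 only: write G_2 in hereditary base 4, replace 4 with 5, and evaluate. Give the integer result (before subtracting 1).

G_0 = 15. HB_2(15) = 2^(2 + 1) + 2^2 + 2 + 1. Bump = 112. G_1 = 111.
G_1 = 111. HB_3(111) = 3^(3 + 1) + 3^3 + 3. Bump = 1284. G_2 = 1283.
G_2 = 1283. HB_4(1283) = 4^(4 + 1) + 4^4 + 3. Bump = 18753. G_3 = 18752.

18753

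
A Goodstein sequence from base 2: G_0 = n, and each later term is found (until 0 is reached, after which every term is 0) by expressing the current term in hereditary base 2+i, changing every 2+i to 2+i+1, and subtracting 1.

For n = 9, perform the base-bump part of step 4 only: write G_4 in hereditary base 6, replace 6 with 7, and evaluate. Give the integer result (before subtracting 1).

2471827

[0] 9 ≡ 2^(2 + 1) + 1 (base 2). Lift 3: 82. −1: 81.
[1] 81 ≡ 3^(3 + 1) (base 3). Lift 4: 1024. −1: 1023.
[2] 1023 ≡ 3·4^4 + 3·4^3 + 3·4^2 + 3·4 + 3 (base 4). Lift 5: 9843. −1: 9842.
[3] 9842 ≡ 3·5^5 + 3·5^3 + 3·5^2 + 3·5 + 2 (base 5). Lift 6: 140744. −1: 140743.
[4] 140743 ≡ 3·6^6 + 3·6^3 + 3·6^2 + 3·6 + 1 (base 6). Lift 7: 2471827. −1: 2471826.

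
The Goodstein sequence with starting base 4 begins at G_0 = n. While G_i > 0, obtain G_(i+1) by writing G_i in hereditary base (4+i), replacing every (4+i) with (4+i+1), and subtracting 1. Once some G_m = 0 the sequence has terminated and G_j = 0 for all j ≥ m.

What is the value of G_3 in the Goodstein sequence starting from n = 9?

i=0: 9 = 2·4 + 1 (b=4); 4→5: 2·5 + 1 = 11; 11−1 = 10
i=1: 10 = 2·5 (b=5); 5→6: 2·6 = 12; 12−1 = 11
i=2: 11 = 6 + 5 (b=6); 6→7: 7 + 5 = 12; 12−1 = 11
i=3: 11 = 7 + 4 (b=7); 7→8: 8 + 4 = 12; 12−1 = 11

11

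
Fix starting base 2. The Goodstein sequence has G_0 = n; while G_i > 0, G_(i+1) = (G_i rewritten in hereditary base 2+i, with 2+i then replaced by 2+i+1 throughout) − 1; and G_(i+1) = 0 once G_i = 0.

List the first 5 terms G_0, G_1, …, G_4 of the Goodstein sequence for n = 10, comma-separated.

10, 83, 1025, 15625, 279935

(0) 10|_2 = 2^(2 + 1) + 2 ↦ 3^(3 + 1) + 3|_3 = 84 ⇒ 83
(1) 83|_3 = 3^(3 + 1) + 2 ↦ 4^(4 + 1) + 2|_4 = 1026 ⇒ 1025
(2) 1025|_4 = 4^(4 + 1) + 1 ↦ 5^(5 + 1) + 1|_5 = 15626 ⇒ 15625
(3) 15625|_5 = 5^(5 + 1) ↦ 6^(6 + 1)|_6 = 279936 ⇒ 279935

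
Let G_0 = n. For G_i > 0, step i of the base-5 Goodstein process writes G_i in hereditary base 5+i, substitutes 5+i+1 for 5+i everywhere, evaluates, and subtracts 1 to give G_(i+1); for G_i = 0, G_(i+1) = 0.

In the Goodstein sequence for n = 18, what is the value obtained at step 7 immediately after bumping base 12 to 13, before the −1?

31

G_0=18  [base 5] 3·5 + 3  →[5↦6]→  3·6 + 3 = 21  −1 ⇒ G_1=20
G_1=20  [base 6] 3·6 + 2  →[6↦7]→  3·7 + 2 = 23  −1 ⇒ G_2=22
G_2=22  [base 7] 3·7 + 1  →[7↦8]→  3·8 + 1 = 25  −1 ⇒ G_3=24
G_3=24  [base 8] 3·8  →[8↦9]→  3·9 = 27  −1 ⇒ G_4=26
G_4=26  [base 9] 2·9 + 8  →[9↦10]→  2·10 + 8 = 28  −1 ⇒ G_5=27
G_5=27  [base 10] 2·10 + 7  →[10↦11]→  2·11 + 7 = 29  −1 ⇒ G_6=28
G_6=28  [base 11] 2·11 + 6  →[11↦12]→  2·12 + 6 = 30  −1 ⇒ G_7=29
G_7=29  [base 12] 2·12 + 5  →[12↦13]→  2·13 + 5 = 31  −1 ⇒ G_8=30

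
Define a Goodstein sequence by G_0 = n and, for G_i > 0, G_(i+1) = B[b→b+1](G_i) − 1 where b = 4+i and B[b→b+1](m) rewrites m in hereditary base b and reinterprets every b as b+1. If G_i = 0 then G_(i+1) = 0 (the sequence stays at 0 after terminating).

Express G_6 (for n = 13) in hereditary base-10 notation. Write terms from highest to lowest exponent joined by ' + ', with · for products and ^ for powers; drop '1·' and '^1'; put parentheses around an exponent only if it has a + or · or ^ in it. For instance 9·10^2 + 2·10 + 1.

2·10 + 1

G_0 = 13. HB_4(13) = 3·4 + 1. Bump = 16. G_1 = 15.
G_1 = 15. HB_5(15) = 3·5. Bump = 18. G_2 = 17.
G_2 = 17. HB_6(17) = 2·6 + 5. Bump = 19. G_3 = 18.
G_3 = 18. HB_7(18) = 2·7 + 4. Bump = 20. G_4 = 19.
G_4 = 19. HB_8(19) = 2·8 + 3. Bump = 21. G_5 = 20.
G_5 = 20. HB_9(20) = 2·9 + 2. Bump = 22. G_6 = 21.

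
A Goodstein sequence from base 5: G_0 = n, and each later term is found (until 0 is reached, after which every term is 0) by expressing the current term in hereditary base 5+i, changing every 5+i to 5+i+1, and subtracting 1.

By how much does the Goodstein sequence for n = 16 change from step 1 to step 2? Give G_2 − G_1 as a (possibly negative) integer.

2

i=0: 16 = 3·5 + 1 (b=5); 5→6: 3·6 + 1 = 19; 19−1 = 18
i=1: 18 = 3·6 (b=6); 6→7: 3·7 = 21; 21−1 = 20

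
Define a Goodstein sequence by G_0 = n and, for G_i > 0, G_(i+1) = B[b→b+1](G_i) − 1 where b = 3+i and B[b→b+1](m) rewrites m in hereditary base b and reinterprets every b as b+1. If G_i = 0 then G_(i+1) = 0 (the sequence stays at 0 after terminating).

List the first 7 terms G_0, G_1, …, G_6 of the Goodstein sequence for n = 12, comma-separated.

12, 19, 27, 37, 49, 63, 69

i=0: 12 = 3^2 + 3 (b=3); 3→4: 4^2 + 4 = 20; 20−1 = 19
i=1: 19 = 4^2 + 3 (b=4); 4→5: 5^2 + 3 = 28; 28−1 = 27
i=2: 27 = 5^2 + 2 (b=5); 5→6: 6^2 + 2 = 38; 38−1 = 37
i=3: 37 = 6^2 + 1 (b=6); 6→7: 7^2 + 1 = 50; 50−1 = 49
i=4: 49 = 7^2 (b=7); 7→8: 8^2 = 64; 64−1 = 63
i=5: 63 = 7·8 + 7 (b=8); 8→9: 7·9 + 7 = 70; 70−1 = 69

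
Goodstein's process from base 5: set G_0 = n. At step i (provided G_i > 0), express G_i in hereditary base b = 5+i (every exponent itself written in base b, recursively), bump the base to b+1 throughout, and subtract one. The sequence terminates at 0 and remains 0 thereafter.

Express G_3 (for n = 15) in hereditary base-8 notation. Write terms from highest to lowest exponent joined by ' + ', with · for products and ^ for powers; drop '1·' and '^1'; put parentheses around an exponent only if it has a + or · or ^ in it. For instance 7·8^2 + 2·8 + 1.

2·8 + 3

(0) 15|_5 = 3·5 ↦ 3·6|_6 = 18 ⇒ 17
(1) 17|_6 = 2·6 + 5 ↦ 2·7 + 5|_7 = 19 ⇒ 18
(2) 18|_7 = 2·7 + 4 ↦ 2·8 + 4|_8 = 20 ⇒ 19
(3) 19|_8 = 2·8 + 3 ↦ 2·9 + 3|_9 = 21 ⇒ 20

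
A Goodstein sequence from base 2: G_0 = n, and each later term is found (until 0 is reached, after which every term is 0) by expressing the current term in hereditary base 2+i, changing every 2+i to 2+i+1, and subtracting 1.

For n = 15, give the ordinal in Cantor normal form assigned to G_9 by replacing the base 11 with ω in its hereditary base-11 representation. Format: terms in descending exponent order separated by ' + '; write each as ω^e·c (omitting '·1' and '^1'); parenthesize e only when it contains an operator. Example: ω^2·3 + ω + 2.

step 0: 15 = 2^(2 + 1) + 2^2 + 2 + 1; sub 3 for 2: 3^(3 + 1) + 3^3 + 3 + 1; = 112; G_1 = 112−1 = 111
step 1: 111 = 3^(3 + 1) + 3^3 + 3; sub 4 for 3: 4^(4 + 1) + 4^4 + 4; = 1284; G_2 = 1284−1 = 1283
step 2: 1283 = 4^(4 + 1) + 4^4 + 3; sub 5 for 4: 5^(5 + 1) + 5^5 + 3; = 18753; G_3 = 18753−1 = 18752
step 3: 18752 = 5^(5 + 1) + 5^5 + 2; sub 6 for 5: 6^(6 + 1) + 6^6 + 2; = 326594; G_4 = 326594−1 = 326593
step 4: 326593 = 6^(6 + 1) + 6^6 + 1; sub 7 for 6: 7^(7 + 1) + 7^7 + 1; = 6588345; G_5 = 6588345−1 = 6588344
step 5: 6588344 = 7^(7 + 1) + 7^7; sub 8 for 7: 8^(8 + 1) + 8^8; = 150994944; G_6 = 150994944−1 = 150994943
step 6: 150994943 = 8^(8 + 1) + 7·8^7 + 7·8^6 + 7·8^5 + 7·8^4 + 7·8^3 + 7·8^2 + 7·8 + 7; sub 9 for 8: 9^(9 + 1) + 7·9^7 + 7·9^6 + 7·9^5 + 7·9^4 + 7·9^3 + 7·9^2 + 7·9 + 7; = 3524450281; G_7 = 3524450281−1 = 3524450280
step 7: 3524450280 = 9^(9 + 1) + 7·9^7 + 7·9^6 + 7·9^5 + 7·9^4 + 7·9^3 + 7·9^2 + 7·9 + 6; sub 10 for 9: 10^(10 + 1) + 7·10^7 + 7·10^6 + 7·10^5 + 7·10^4 + 7·10^3 + 7·10^2 + 7·10 + 6; = 100077777776; G_8 = 100077777776−1 = 100077777775
step 8: 100077777775 = 10^(10 + 1) + 7·10^7 + 7·10^6 + 7·10^5 + 7·10^4 + 7·10^3 + 7·10^2 + 7·10 + 5; sub 11 for 10: 11^(11 + 1) + 7·11^7 + 7·11^6 + 7·11^5 + 7·11^4 + 7·11^3 + 7·11^2 + 7·11 + 5; = 3138578427935; G_9 = 3138578427935−1 = 3138578427934

ω^(ω + 1) + ω^7·7 + ω^6·7 + ω^5·7 + ω^4·7 + ω^3·7 + ω^2·7 + ω·7 + 4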